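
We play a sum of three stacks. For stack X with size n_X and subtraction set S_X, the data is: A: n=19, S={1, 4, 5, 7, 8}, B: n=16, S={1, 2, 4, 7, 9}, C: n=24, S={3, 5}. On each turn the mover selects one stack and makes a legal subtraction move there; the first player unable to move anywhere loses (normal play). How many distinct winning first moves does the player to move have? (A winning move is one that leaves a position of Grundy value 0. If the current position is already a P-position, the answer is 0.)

Stack A, S = {1, 4, 5, 7, 8}:
n :  0  1  2  3  4  5  6  7  8  9 10 11 12 13 14 15 16 17 18 19
G :  0  1  0  1  2  3  2  3  4  5  4  0  1  0  1  2  3  2  3  4
G_A(19) = 4.
Stack B, S = {1, 2, 4, 7, 9}:
n :  0  1  2  3  4  5  6  7  8  9 10 11 12 13 14 15 16
G :  0  1  2  0  1  2  0  1  2  3  4  0  1  2  0  1  2
G_B(16) = 2.
Stack C, S = {3, 5}:
n :  0  1  2  3  4  5  6  7  8  9 10 11 12 13 14 15 16 17 18 19 20 21 22 23 24
G :  0  0  0  1  1  1  2  2  0  0  0  1  1  1  2  2  0  0  0  1  1  1  2  2  0
G_C(24) = 0.
Combined Grundy value = 4 ⊕ 2 ⊕ 0 = 6.
A winning move leaves total XOR = 0, i.e. changes one component's Grundy value g to g ⊕ X where X is the current total.
Stack A: need g' = 4⊕6 = 2. Options: 19−1→G=3, 19−4→G=2, 19−5→G=1, 19−7→G=1, 19−8→G=0. Hits: 1.
Stack B: need g' = 2⊕6 = 4. Options: 16−1→G=1, 16−2→G=0, 16−4→G=1, 16−7→G=3, 16−9→G=1. Hits: 0.
Stack C: need g' = 0⊕6 = 6. Options: 24−3→G=1, 24−5→G=1. Hits: 0.

1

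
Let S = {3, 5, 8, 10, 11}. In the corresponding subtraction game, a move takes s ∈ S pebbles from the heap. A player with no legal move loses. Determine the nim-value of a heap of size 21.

2

n :  0  1  2  3  4  5  6  7  8  9 10 11 12 13 14 15 16 17 18 19 20 21
G :  0  0  0  1  1  1  2  2  2  3  3  3  4  4  0  0  0  1  1  1  2  2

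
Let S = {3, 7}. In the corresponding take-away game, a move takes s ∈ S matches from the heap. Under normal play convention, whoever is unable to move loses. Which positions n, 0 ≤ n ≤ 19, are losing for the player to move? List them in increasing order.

G(0) = 0
G(1) = mex{} = 0
G(2) = mex{} = 0
G(3) = mex{0} = 1
G(4) = mex{0} = 1
G(5) = mex{0} = 1
G(6) = mex{1} = 0
G(7) = mex{1,0} = 2
G(8) = mex{1,0} = 2
G(9) = mex{0,0} = 1
G(10) = mex{2,1} = 0
G(11) = mex{2,1} = 0
G(12) = mex{1,1} = 0
G(13) = mex{0,0} = 1
G(14) = mex{0,2} = 1
G(15) = mex{0,2} = 1
G(16) = mex{1,1} = 0
G(17) = mex{1,0} = 2
G(18) = mex{1,0} = 2
G(19) = mex{0,0} = 1
P-positions are exactly the n with G(n) = 0.

0, 1, 2, 6, 10, 11, 12, 16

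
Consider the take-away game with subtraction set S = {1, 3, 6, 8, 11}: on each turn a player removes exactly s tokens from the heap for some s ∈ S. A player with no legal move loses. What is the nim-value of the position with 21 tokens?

3

n :  0  1  2  3  4  5  6  7  8  9 10 11 12 13 14 15 16 17 18 19 20 21
G :  0  1  0  1  0  1  2  3  2  0  1  3  4  2  0  1  0  1  0  1  2  3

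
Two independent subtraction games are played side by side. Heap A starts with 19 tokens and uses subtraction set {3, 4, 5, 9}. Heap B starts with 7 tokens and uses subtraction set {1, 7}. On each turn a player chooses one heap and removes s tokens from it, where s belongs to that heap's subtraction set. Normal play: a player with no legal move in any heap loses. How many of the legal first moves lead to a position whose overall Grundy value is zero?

0

Heap A, S = {3, 4, 5, 9}:
G(0) = 0
G(1) = mex{} = 0
G(2) = mex{} = 0
G(3) = mex{0} = 1
G(4) = mex{0,0} = 1
G(5) = mex{0,0,0} = 1
G(6) = mex{1,0,0} = 2
G(7) = mex{1,1,0} = 2
G(8) = mex{1,1,1} = 0
G(9) = mex{2,1,1,0} = 3
G(10) = mex{2,2,1,0} = 3
G(11) = mex{0,2,2,0} = 1
G(12) = mex{3,0,2,1} = 4
G(13) = mex{3,3,0,1} = 2
G(14) = mex{1,3,3,1} = 0
G(15) = mex{4,1,3,2} = 0
G(16) = mex{2,4,1,2} = 0
G(17) = mex{0,2,4,0} = 1
G(18) = mex{0,0,2,3} = 1
G(19) = mex{0,0,0,3} = 1
G_A(19) = 1.
Heap B, S = {1, 7}:
G(0) = 0
G(1) = mex{0} = 1
G(2) = mex{1} = 0
G(3) = mex{0} = 1
G(4) = mex{1} = 0
G(5) = mex{0} = 1
G(6) = mex{1} = 0
G(7) = mex{0,0} = 1
G_B(7) = 1.
Combined Grundy value = 1 ⊕ 1 = 0.
A winning move leaves total XOR = 0, i.e. changes one component's Grundy value g to g ⊕ X where X is the current total.
Heap A: target g' = 1⊕0 = 1, but every legal move changes the Grundy value (mex property), so 0 moves.
Heap B: target g' = 1⊕0 = 1, but every legal move changes the Grundy value (mex property), so 0 moves.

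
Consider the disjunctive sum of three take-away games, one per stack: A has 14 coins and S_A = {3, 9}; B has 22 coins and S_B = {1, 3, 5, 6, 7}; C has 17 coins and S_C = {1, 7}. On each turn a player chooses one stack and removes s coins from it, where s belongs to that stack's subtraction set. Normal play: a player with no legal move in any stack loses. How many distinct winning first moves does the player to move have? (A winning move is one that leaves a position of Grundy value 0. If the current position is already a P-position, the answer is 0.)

Stack A, S = {3, 9}:
G(0) = 0
G(1) = mex{} = 0
G(2) = mex{} = 0
G(3) = mex{0} = 1
G(4) = mex{0} = 1
G(5) = mex{0} = 1
G(6) = mex{1} = 0
G(7) = mex{1} = 0
G(8) = mex{1} = 0
G(9) = mex{0,0} = 1
G(10) = mex{0,0} = 1
G(11) = mex{0,0} = 1
G(12) = mex{1,1} = 0
G(13) = mex{1,1} = 0
G(14) = mex{1,1} = 0
G_A(14) = 0.
Stack B, S = {1, 3, 5, 6, 7}:
n :  0  1  2  3  4  5  6  7  8  9 10 11 12 13 14 15 16 17 18 19 20 21 22
G :  0  1  0  1  0  1  2  3  2  3  2  3  0  1  0  1  0  1  2  3  2  3  2
G_B(22) = 2.
Stack C, S = {1, 7}:
n :  0  1  2  3  4  5  6  7  8  9 10 11 12 13 14 15 16 17
G :  0  1  0  1  0  1  0  1  0  1  0  1  0  1  0  1  0  1
G_C(17) = 1.
Combined Grundy value = 0 ⊕ 2 ⊕ 1 = 3.
A winning move leaves total XOR = 0, i.e. changes one component's Grundy value g to g ⊕ X where X is the current total.
Stack A: need g' = 0⊕3 = 3. Options: 14−3→G=1, 14−9→G=1. Hits: 0.
Stack B: need g' = 2⊕3 = 1. Options: 22−1→G=3, 22−3→G=3, 22−5→G=1, 22−6→G=0, 22−7→G=1. Hits: 2.
Stack C: need g' = 1⊕3 = 2. Options: 17−1→G=0, 17−7→G=0. Hits: 0.

2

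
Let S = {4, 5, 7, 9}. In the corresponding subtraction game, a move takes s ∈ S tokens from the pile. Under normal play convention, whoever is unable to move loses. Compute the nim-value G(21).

G(0) = 0
G(1) = mex{} = 0
G(2) = mex{} = 0
G(3) = mex{} = 0
G(4) = mex{0} = 1
G(5) = mex{0,0} = 1
G(6) = mex{0,0} = 1
G(7) = mex{0,0,0} = 1
G(8) = mex{1,0,0} = 2
G(9) = mex{1,1,0,0} = 2
G(10) = mex{1,1,0,0} = 2
G(11) = mex{1,1,1,0} = 2
G(12) = mex{2,1,1,0} = 3
G(13) = mex{2,2,1,1} = 0
G(14) = mex{2,2,1,1} = 0
G(15) = mex{2,2,2,1} = 0
G(16) = mex{3,2,2,1} = 0
G(17) = mex{0,3,2,2} = 1
G(18) = mex{0,0,2,2} = 1
G(19) = mex{0,0,3,2} = 1
G(20) = mex{0,0,0,2} = 1
G(21) = mex{1,0,0,3} = 2

2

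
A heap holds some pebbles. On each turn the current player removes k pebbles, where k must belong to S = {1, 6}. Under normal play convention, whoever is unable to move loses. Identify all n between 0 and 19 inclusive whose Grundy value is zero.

0, 2, 4, 7, 9, 11, 14, 16, 18

n :  0  1  2  3  4  5  6  7  8  9 10 11 12 13 14 15 16 17 18 19
G :  0  1  0  1  0  1  2  0  1  0  1  0  1  2  0  1  0  1  0  1
P-positions are exactly the n with G(n) = 0.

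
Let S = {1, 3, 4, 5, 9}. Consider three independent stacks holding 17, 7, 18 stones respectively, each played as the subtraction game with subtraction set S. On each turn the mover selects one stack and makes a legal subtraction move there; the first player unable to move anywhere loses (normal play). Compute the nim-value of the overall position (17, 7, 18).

2

All stacks use S = {1, 3, 4, 5, 9}:
G(0) = 0
G(1) = mex{0} = 1
G(2) = mex{1} = 0
G(3) = mex{0,0} = 1
G(4) = mex{1,1,0} = 2
G(5) = mex{2,0,1,0} = 3
G(6) = mex{3,1,0,1} = 2
G(7) = mex{2,2,1,0} = 3
G(8) = mex{3,3,2,1} = 0
G(9) = mex{0,2,3,2,0} = 1
G(10) = mex{1,3,2,3,1} = 0
G(11) = mex{0,0,3,2,0} = 1
G(12) = mex{1,1,0,3,1} = 2
G(13) = mex{2,0,1,0,2} = 3
G(14) = mex{3,1,0,1,3} = 2
G(15) = mex{2,2,1,0,2} = 3
G(16) = mex{3,3,2,1,3} = 0
G(17) = mex{0,2,3,2,0} = 1
G(18) = mex{1,3,2,3,1} = 0
Stack A: G(17) = 1.
Stack B: G(7) = 3.
Stack C: G(18) = 0.
Combined Grundy value = 1 ⊕ 3 ⊕ 0 = 2.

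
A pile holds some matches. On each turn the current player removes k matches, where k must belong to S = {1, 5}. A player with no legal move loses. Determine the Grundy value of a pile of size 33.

n :  0  1  2  3  4  5  6  7  8  9 10 11 12 13 14 15 16 17 18 19 20 21 22 23 24 25 26 27 28 29 30 31 32 33
G :  0  1  0  1  0  1  0  1  0  1  0  1  0  1  0  1  0  1  0  1  0  1  0  1  0  1  0  1  0  1  0  1  0  1

1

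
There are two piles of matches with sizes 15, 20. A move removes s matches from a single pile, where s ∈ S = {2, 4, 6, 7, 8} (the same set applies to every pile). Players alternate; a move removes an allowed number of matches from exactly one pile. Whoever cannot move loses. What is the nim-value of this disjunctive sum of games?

2

All piles use S = {2, 4, 6, 7, 8}:
G(0) = 0
G(1) = mex{} = 0
G(2) = mex{0} = 1
G(3) = mex{0} = 1
G(4) = mex{1,0} = 2
G(5) = mex{1,0} = 2
G(6) = mex{2,1,0} = 3
G(7) = mex{2,1,0,0} = 3
G(8) = mex{3,2,1,0,0} = 4
G(9) = mex{3,2,1,1,0} = 4
G(10) = mex{4,3,2,1,1} = 0
G(11) = mex{4,3,2,2,1} = 0
G(12) = mex{0,4,3,2,2} = 1
G(13) = mex{0,4,3,3,2} = 1
G(14) = mex{1,0,4,3,3} = 2
G(15) = mex{1,0,4,4,3} = 2
G(16) = mex{2,1,0,4,4} = 3
G(17) = mex{2,1,0,0,4} = 3
G(18) = mex{3,2,1,0,0} = 4
G(19) = mex{3,2,1,1,0} = 4
G(20) = mex{4,3,2,1,1} = 0
Pile A: G(15) = 2.
Pile B: G(20) = 0.
Combined Grundy value = 2 ⊕ 0 = 2.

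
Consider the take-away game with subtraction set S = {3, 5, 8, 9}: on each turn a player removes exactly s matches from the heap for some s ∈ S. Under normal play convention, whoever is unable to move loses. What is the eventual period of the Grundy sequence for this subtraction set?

12

G(0) = 0
G(1) = mex{} = 0
G(2) = mex{} = 0
G(3) = mex{0} = 1
G(4) = mex{0} = 1
G(5) = mex{0,0} = 1
G(6) = mex{1,0} = 2
G(7) = mex{1,0} = 2
G(8) = mex{1,1,0} = 2
G(9) = mex{2,1,0,0} = 3
G(10) = mex{2,1,0,0} = 3
G(11) = mex{2,2,1,0} = 3
G(12) = mex{3,2,1,1} = 0
G(13) = mex{3,2,1,1} = 0
G(14) = mex{3,3,2,1} = 0
G(15) = mex{0,3,2,2} = 1
G(16) = mex{0,3,2,2} = 1
G(17) = mex{0,0,3,2} = 1
G(18) = mex{1,0,3,3} = 2
G(19) = mex{1,0,3,3} = 2
G(20) = mex{1,1,0,3} = 2
G(21) = mex{2,1,0,0} = 3
G(22) = mex{2,1,0,0} = 3
G(23) = mex{2,2,1,0} = 3
G(24) = mex{3,2,1,1} = 0
G(25) = mex{3,2,1,1} = 0
G(n+12) = G(n) holds for n = 0,…,8 (a full window of length max(S) = 9), so the sequence is purely periodic with period 12.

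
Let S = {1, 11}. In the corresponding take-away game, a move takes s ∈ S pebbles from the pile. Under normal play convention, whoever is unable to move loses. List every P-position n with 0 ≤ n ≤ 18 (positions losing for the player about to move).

0, 2, 4, 6, 8, 10, 12, 14, 16, 18

n :  0  1  2  3  4  5  6  7  8  9 10 11 12 13 14 15 16 17 18
G :  0  1  0  1  0  1  0  1  0  1  0  1  0  1  0  1  0  1  0
P-positions are exactly the n with G(n) = 0.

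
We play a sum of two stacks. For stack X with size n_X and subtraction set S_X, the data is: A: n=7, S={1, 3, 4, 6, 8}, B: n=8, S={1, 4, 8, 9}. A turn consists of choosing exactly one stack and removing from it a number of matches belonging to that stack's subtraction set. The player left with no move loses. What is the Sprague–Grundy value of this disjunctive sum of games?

1

Stack A, S = {1, 3, 4, 6, 8}:
n : 0 1 2 3 4 5 6 7
G : 0 1 0 1 2 3 2 0
G_A(7) = 0.
Stack B, S = {1, 4, 8, 9}:
n : 0 1 2 3 4 5 6 7 8
G : 0 1 0 1 2 0 1 0 1
G_B(8) = 1.
Combined Grundy value = 0 ⊕ 1 = 1.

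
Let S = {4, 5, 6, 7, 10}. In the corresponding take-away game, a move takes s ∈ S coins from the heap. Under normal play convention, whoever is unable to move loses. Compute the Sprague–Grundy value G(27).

3

G(0) = 0
G(1) = mex{} = 0
G(2) = mex{} = 0
G(3) = mex{} = 0
G(4) = mex{0} = 1
G(5) = mex{0,0} = 1
G(6) = mex{0,0,0} = 1
G(7) = mex{0,0,0,0} = 1
G(8) = mex{1,0,0,0} = 2
G(9) = mex{1,1,0,0} = 2
G(10) = mex{1,1,1,0,0} = 2
G(11) = mex{1,1,1,1,0} = 2
G(12) = mex{2,1,1,1,0} = 3
G(13) = mex{2,2,1,1,0} = 3
G(14) = mex{2,2,2,1,1} = 0
G(15) = mex{2,2,2,2,1} = 0
G(16) = mex{3,2,2,2,1} = 0
G(17) = mex{3,3,2,2,1} = 0
G(18) = mex{0,3,3,2,2} = 1
G(19) = mex{0,0,3,3,2} = 1
G(20) = mex{0,0,0,3,2} = 1
G(21) = mex{0,0,0,0,2} = 1
G(22) = mex{1,0,0,0,3} = 2
G(23) = mex{1,1,0,0,3} = 2
G(24) = mex{1,1,1,0,0} = 2
G(25) = mex{1,1,1,1,0} = 2
G(26) = mex{2,1,1,1,0} = 3
G(27) = mex{2,2,1,1,0} = 3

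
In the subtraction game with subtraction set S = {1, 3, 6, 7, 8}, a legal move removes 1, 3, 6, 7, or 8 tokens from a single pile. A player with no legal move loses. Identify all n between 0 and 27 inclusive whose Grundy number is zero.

G(0) = 0
G(1) = mex{0} = 1
G(2) = mex{1} = 0
G(3) = mex{0,0} = 1
G(4) = mex{1,1} = 0
G(5) = mex{0,0} = 1
G(6) = mex{1,1,0} = 2
G(7) = mex{2,0,1,0} = 3
G(8) = mex{3,1,0,1,0} = 2
G(9) = mex{2,2,1,0,1} = 3
G(10) = mex{3,3,0,1,0} = 2
G(11) = mex{2,2,1,0,1} = 3
G(12) = mex{3,3,2,1,0} = 4
G(13) = mex{4,2,3,2,1} = 0
G(14) = mex{0,3,2,3,2} = 1
G(15) = mex{1,4,3,2,3} = 0
G(16) = mex{0,0,2,3,2} = 1
G(17) = mex{1,1,3,2,3} = 0
G(18) = mex{0,0,4,3,2} = 1
G(19) = mex{1,1,0,4,3} = 2
G(20) = mex{2,0,1,0,4} = 3
G(21) = mex{3,1,0,1,0} = 2
G(22) = mex{2,2,1,0,1} = 3
G(23) = mex{3,3,0,1,0} = 2
G(24) = mex{2,2,1,0,1} = 3
G(25) = mex{3,3,2,1,0} = 4
G(26) = mex{4,2,3,2,1} = 0
G(27) = mex{0,3,2,3,2} = 1
P-positions are exactly the n with G(n) = 0.

0, 2, 4, 13, 15, 17, 26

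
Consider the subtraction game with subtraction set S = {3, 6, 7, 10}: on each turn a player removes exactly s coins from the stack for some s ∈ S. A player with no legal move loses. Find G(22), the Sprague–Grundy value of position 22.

3

n :  0  1  2  3  4  5  6  7  8  9 10 11 12 13 14 15 16 17 18 19 20 21 22
G :  0  0  0  1  1  1  2  2  2  3  3  3  4  0  0  0  1  1  1  2  2  2  3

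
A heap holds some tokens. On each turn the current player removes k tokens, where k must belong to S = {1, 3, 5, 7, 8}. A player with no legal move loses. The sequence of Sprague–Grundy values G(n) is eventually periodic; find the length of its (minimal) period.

15

G(0) = 0
G(1) = mex{0} = 1
G(2) = mex{1} = 0
G(3) = mex{0,0} = 1
G(4) = mex{1,1} = 0
G(5) = mex{0,0,0} = 1
G(6) = mex{1,1,1} = 0
G(7) = mex{0,0,0,0} = 1
G(8) = mex{1,1,1,1,0} = 2
G(9) = mex{2,0,0,0,1} = 3
G(10) = mex{3,1,1,1,0} = 2
G(11) = mex{2,2,0,0,1} = 3
G(12) = mex{3,3,1,1,0} = 2
G(13) = mex{2,2,2,0,1} = 3
G(14) = mex{3,3,3,1,0} = 2
G(15) = mex{2,2,2,2,1} = 0
G(16) = mex{0,3,3,3,2} = 1
G(17) = mex{1,2,2,2,3} = 0
G(18) = mex{0,0,3,3,2} = 1
G(19) = mex{1,1,2,2,3} = 0
G(20) = mex{0,0,0,3,2} = 1
G(21) = mex{1,1,1,2,3} = 0
G(22) = mex{0,0,0,0,2} = 1
G(23) = mex{1,1,1,1,0} = 2
G(24) = mex{2,0,0,0,1} = 3
G(25) = mex{3,1,1,1,0} = 2
G(26) = mex{2,2,0,0,1} = 3
G(27) = mex{3,3,1,1,0} = 2
G(28) = mex{2,2,2,0,1} = 3
G(29) = mex{3,3,3,1,0} = 2
G(30) = mex{2,2,2,2,1} = 0
G(31) = mex{0,3,3,3,2} = 1
G(n+15) = G(n) holds for n = 0,…,7 (a full window of length max(S) = 8), so the sequence is purely periodic with period 15.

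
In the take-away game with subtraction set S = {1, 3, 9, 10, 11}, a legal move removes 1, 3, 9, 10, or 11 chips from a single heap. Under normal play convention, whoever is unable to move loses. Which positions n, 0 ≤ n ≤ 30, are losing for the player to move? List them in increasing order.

0, 2, 4, 6, 8, 20, 22, 24, 26, 28

n :  0  1  2  3  4  5  6  7  8  9 10 11 12 13 14 15 16 17 18 19 20 21 22 23 24 25 26 27 28 29 30
G :  0  1  0  1  0  1  0  1  0  1  2  3  2  3  2  3  2  3  2  3  0  1  0  1  0  1  0  1  0  1  2
P-positions are exactly the n with G(n) = 0.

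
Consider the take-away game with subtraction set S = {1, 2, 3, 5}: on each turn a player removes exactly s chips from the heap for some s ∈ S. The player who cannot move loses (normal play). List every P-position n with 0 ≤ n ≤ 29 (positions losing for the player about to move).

G(0) = 0
G(1) = mex{0} = 1
G(2) = mex{1,0} = 2
G(3) = mex{2,1,0} = 3
G(4) = mex{3,2,1} = 0
G(5) = mex{0,3,2,0} = 1
G(6) = mex{1,0,3,1} = 2
G(7) = mex{2,1,0,2} = 3
G(8) = mex{3,2,1,3} = 0
G(9) = mex{0,3,2,0} = 1
G(10) = mex{1,0,3,1} = 2
G(11) = mex{2,1,0,2} = 3
G(12) = mex{3,2,1,3} = 0
G(13) = mex{0,3,2,0} = 1
G(14) = mex{1,0,3,1} = 2
G(15) = mex{2,1,0,2} = 3
G(16) = mex{3,2,1,3} = 0
G(17) = mex{0,3,2,0} = 1
G(18) = mex{1,0,3,1} = 2
G(19) = mex{2,1,0,2} = 3
G(20) = mex{3,2,1,3} = 0
G(21) = mex{0,3,2,0} = 1
G(22) = mex{1,0,3,1} = 2
G(23) = mex{2,1,0,2} = 3
G(24) = mex{3,2,1,3} = 0
G(25) = mex{0,3,2,0} = 1
G(26) = mex{1,0,3,1} = 2
G(27) = mex{2,1,0,2} = 3
G(28) = mex{3,2,1,3} = 0
G(29) = mex{0,3,2,0} = 1
P-positions are exactly the n with G(n) = 0.

0, 4, 8, 12, 16, 20, 24, 28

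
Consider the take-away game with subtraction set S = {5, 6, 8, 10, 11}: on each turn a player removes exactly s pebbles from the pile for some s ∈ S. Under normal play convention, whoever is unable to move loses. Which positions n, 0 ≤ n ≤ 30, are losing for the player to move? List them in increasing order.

0, 1, 2, 3, 4, 16, 17, 18, 19, 20

n :  0  1  2  3  4  5  6  7  8  9 10 11 12 13 14 15 16 17 18 19 20 21 22 23 24 25 26 27 28 29 30
G :  0  0  0  0  0  1  1  1  1  1  2  2  2  2  2  3  0  0  0  0  0  1  1  1  1  1  2  2  2  2  2
P-positions are exactly the n with G(n) = 0.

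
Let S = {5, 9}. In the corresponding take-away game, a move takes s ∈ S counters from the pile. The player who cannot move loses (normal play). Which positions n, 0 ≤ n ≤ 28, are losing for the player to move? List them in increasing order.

0, 1, 2, 3, 4, 14, 15, 16, 17, 18, 28

n :  0  1  2  3  4  5  6  7  8  9 10 11 12 13 14 15 16 17 18 19 20 21 22 23 24 25 26 27 28
G :  0  0  0  0  0  1  1  1  1  1  2  2  2  2  0  0  0  0  0  1  1  1  1  1  2  2  2  2  0
P-positions are exactly the n with G(n) = 0.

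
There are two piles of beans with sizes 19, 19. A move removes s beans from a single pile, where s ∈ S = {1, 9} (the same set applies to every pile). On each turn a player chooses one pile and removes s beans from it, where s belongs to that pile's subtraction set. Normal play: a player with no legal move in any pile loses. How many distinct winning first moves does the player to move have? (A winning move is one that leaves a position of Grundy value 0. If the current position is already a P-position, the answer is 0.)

0

All piles use S = {1, 9}:
n :  0  1  2  3  4  5  6  7  8  9 10 11 12 13 14 15 16 17 18 19
G :  0  1  0  1  0  1  0  1  0  1  0  1  0  1  0  1  0  1  0  1
Pile A: G(19) = 1.
Pile B: G(19) = 1.
Combined Grundy value = 1 ⊕ 1 = 0.
A winning move leaves total XOR = 0, i.e. changes one component's Grundy value g to g ⊕ X where X is the current total.
Pile A: target g' = 1⊕0 = 1, but every legal move changes the Grundy value (mex property), so 0 moves.
Pile B: target g' = 1⊕0 = 1, but every legal move changes the Grundy value (mex property), so 0 moves.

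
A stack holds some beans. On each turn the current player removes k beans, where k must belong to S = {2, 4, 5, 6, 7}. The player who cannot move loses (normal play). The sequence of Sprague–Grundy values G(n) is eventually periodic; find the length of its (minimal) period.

9

G(0) = 0
G(1) = mex{} = 0
G(2) = mex{0} = 1
G(3) = mex{0} = 1
G(4) = mex{1,0} = 2
G(5) = mex{1,0,0} = 2
G(6) = mex{2,1,0,0} = 3
G(7) = mex{2,1,1,0,0} = 3
G(8) = mex{3,2,1,1,0} = 4
G(9) = mex{3,2,2,1,1} = 0
G(10) = mex{4,3,2,2,1} = 0
G(11) = mex{0,3,3,2,2} = 1
G(12) = mex{0,4,3,3,2} = 1
G(13) = mex{1,0,4,3,3} = 2
G(14) = mex{1,0,0,4,3} = 2
G(15) = mex{2,1,0,0,4} = 3
G(16) = mex{2,1,1,0,0} = 3
G(17) = mex{3,2,1,1,0} = 4
G(18) = mex{3,2,2,1,1} = 0
G(19) = mex{4,3,2,2,1} = 0
G(n+9) = G(n) holds for n = 0,…,6 (a full window of length max(S) = 7), so the sequence is purely periodic with period 9.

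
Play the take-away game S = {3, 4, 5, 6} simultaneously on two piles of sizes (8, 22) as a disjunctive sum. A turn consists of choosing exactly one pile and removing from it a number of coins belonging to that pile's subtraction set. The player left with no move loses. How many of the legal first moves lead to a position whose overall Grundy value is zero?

All piles use S = {3, 4, 5, 6}:
G(0) = 0
G(1) = mex{} = 0
G(2) = mex{} = 0
G(3) = mex{0} = 1
G(4) = mex{0,0} = 1
G(5) = mex{0,0,0} = 1
G(6) = mex{1,0,0,0} = 2
G(7) = mex{1,1,0,0} = 2
G(8) = mex{1,1,1,0} = 2
G(9) = mex{2,1,1,1} = 0
G(10) = mex{2,2,1,1} = 0
G(11) = mex{2,2,2,1} = 0
G(12) = mex{0,2,2,2} = 1
G(13) = mex{0,0,2,2} = 1
G(14) = mex{0,0,0,2} = 1
G(15) = mex{1,0,0,0} = 2
G(16) = mex{1,1,0,0} = 2
G(17) = mex{1,1,1,0} = 2
G(18) = mex{2,1,1,1} = 0
G(19) = mex{2,2,1,1} = 0
G(20) = mex{2,2,2,1} = 0
G(21) = mex{0,2,2,2} = 1
G(22) = mex{0,0,2,2} = 1
Pile A: G(8) = 2.
Pile B: G(22) = 1.
Combined Grundy value = 2 ⊕ 1 = 3.
A winning move leaves total XOR = 0, i.e. changes one component's Grundy value g to g ⊕ X where X is the current total.
Pile A: need g' = 2⊕3 = 1. Options: 8−3→G=1, 8−4→G=1, 8−5→G=1, 8−6→G=0. Hits: 3.
Pile B: need g' = 1⊕3 = 2. Options: 22−3→G=0, 22−4→G=0, 22−5→G=2, 22−6→G=2. Hits: 2.

5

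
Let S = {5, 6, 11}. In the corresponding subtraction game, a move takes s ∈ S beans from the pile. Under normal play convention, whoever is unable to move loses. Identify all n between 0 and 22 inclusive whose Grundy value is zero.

G(0) = 0
G(1) = mex{} = 0
G(2) = mex{} = 0
G(3) = mex{} = 0
G(4) = mex{} = 0
G(5) = mex{0} = 1
G(6) = mex{0,0} = 1
G(7) = mex{0,0} = 1
G(8) = mex{0,0} = 1
G(9) = mex{0,0} = 1
G(10) = mex{1,0} = 2
G(11) = mex{1,1,0} = 2
G(12) = mex{1,1,0} = 2
G(13) = mex{1,1,0} = 2
G(14) = mex{1,1,0} = 2
G(15) = mex{2,1,0} = 3
G(16) = mex{2,2,1} = 0
G(17) = mex{2,2,1} = 0
G(18) = mex{2,2,1} = 0
G(19) = mex{2,2,1} = 0
G(20) = mex{3,2,1} = 0
G(21) = mex{0,3,2} = 1
G(22) = mex{0,0,2} = 1
P-positions are exactly the n with G(n) = 0.

0, 1, 2, 3, 4, 16, 17, 18, 19, 20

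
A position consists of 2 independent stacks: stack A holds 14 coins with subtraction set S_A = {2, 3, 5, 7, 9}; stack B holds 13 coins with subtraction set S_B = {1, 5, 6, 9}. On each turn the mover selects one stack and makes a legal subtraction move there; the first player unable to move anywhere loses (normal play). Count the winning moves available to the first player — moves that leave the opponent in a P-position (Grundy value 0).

Stack A, S = {2, 3, 5, 7, 9}:
G(0) = 0
G(1) = mex{} = 0
G(2) = mex{0} = 1
G(3) = mex{0,0} = 1
G(4) = mex{1,0} = 2
G(5) = mex{1,1,0} = 2
G(6) = mex{2,1,0} = 3
G(7) = mex{2,2,1,0} = 3
G(8) = mex{3,2,1,0} = 4
G(9) = mex{3,3,2,1,0} = 4
G(10) = mex{4,3,2,1,0} = 5
G(11) = mex{4,4,3,2,1} = 0
G(12) = mex{5,4,3,2,1} = 0
G(13) = mex{0,5,4,3,2} = 1
G(14) = mex{0,0,4,3,2} = 1
G_A(14) = 1.
Stack B, S = {1, 5, 6, 9}:
G(0) = 0
G(1) = mex{0} = 1
G(2) = mex{1} = 0
G(3) = mex{0} = 1
G(4) = mex{1} = 0
G(5) = mex{0,0} = 1
G(6) = mex{1,1,0} = 2
G(7) = mex{2,0,1} = 3
G(8) = mex{3,1,0} = 2
G(9) = mex{2,0,1,0} = 3
G(10) = mex{3,1,0,1} = 2
G(11) = mex{2,2,1,0} = 3
G(12) = mex{3,3,2,1} = 0
G(13) = mex{0,2,3,0} = 1
G_B(13) = 1.
Combined Grundy value = 1 ⊕ 1 = 0.
A winning move leaves total XOR = 0, i.e. changes one component's Grundy value g to g ⊕ X where X is the current total.
Stack A: target g' = 1⊕0 = 1, but every legal move changes the Grundy value (mex property), so 0 moves.
Stack B: target g' = 1⊕0 = 1, but every legal move changes the Grundy value (mex property), so 0 moves.

0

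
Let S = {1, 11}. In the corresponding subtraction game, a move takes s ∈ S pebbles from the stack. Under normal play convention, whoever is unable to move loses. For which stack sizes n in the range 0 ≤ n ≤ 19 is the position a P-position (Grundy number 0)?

0, 2, 4, 6, 8, 10, 12, 14, 16, 18

n :  0  1  2  3  4  5  6  7  8  9 10 11 12 13 14 15 16 17 18 19
G :  0  1  0  1  0  1  0  1  0  1  0  1  0  1  0  1  0  1  0  1
P-positions are exactly the n with G(n) = 0.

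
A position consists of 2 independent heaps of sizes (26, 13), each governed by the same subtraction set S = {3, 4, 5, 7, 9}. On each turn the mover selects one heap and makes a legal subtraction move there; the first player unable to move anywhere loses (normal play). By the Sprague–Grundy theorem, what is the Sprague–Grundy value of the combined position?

0

All heaps use S = {3, 4, 5, 7, 9}:
G(0) = 0
G(1) = mex{} = 0
G(2) = mex{} = 0
G(3) = mex{0} = 1
G(4) = mex{0,0} = 1
G(5) = mex{0,0,0} = 1
G(6) = mex{1,0,0} = 2
G(7) = mex{1,1,0,0} = 2
G(8) = mex{1,1,1,0} = 2
G(9) = mex{2,1,1,0,0} = 3
G(10) = mex{2,2,1,1,0} = 3
G(11) = mex{2,2,2,1,0} = 3
G(12) = mex{3,2,2,1,1} = 0
G(13) = mex{3,3,2,2,1} = 0
G(14) = mex{3,3,3,2,1} = 0
G(15) = mex{0,3,3,2,2} = 1
G(16) = mex{0,0,3,3,2} = 1
G(17) = mex{0,0,0,3,2} = 1
G(18) = mex{1,0,0,3,3} = 2
G(19) = mex{1,1,0,0,3} = 2
G(20) = mex{1,1,1,0,3} = 2
G(21) = mex{2,1,1,0,0} = 3
G(22) = mex{2,2,1,1,0} = 3
G(23) = mex{2,2,2,1,0} = 3
G(24) = mex{3,2,2,1,1} = 0
G(25) = mex{3,3,2,2,1} = 0
G(26) = mex{3,3,3,2,1} = 0
Heap A: G(26) = 0.
Heap B: G(13) = 0.
Combined Grundy value = 0 ⊕ 0 = 0.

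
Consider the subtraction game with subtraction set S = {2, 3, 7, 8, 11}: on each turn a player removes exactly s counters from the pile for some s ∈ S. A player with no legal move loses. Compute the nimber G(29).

0

G(0) = 0
G(1) = mex{} = 0
G(2) = mex{0} = 1
G(3) = mex{0,0} = 1
G(4) = mex{1,0} = 2
G(5) = mex{1,1} = 0
G(6) = mex{2,1} = 0
G(7) = mex{0,2,0} = 1
G(8) = mex{0,0,0,0} = 1
G(9) = mex{1,0,1,0} = 2
G(10) = mex{1,1,1,1} = 0
G(11) = mex{2,1,2,1,0} = 3
G(12) = mex{0,2,0,2,0} = 1
G(13) = mex{3,0,0,0,1} = 2
G(14) = mex{1,3,1,0,1} = 2
G(15) = mex{2,1,1,1,2} = 0
G(16) = mex{2,2,2,1,0} = 3
G(17) = mex{0,2,0,2,0} = 1
G(18) = mex{3,0,3,0,1} = 2
G(19) = mex{1,3,1,3,1} = 0
G(20) = mex{2,1,2,1,2} = 0
G(21) = mex{0,2,2,2,0} = 1
G(22) = mex{0,0,0,2,3} = 1
G(23) = mex{1,0,3,0,1} = 2
G(24) = mex{1,1,1,3,2} = 0
G(25) = mex{2,1,2,1,2} = 0
G(26) = mex{0,2,0,2,0} = 1
G(27) = mex{0,0,0,0,3} = 1
G(28) = mex{1,0,1,0,1} = 2
G(29) = mex{1,1,1,1,2} = 0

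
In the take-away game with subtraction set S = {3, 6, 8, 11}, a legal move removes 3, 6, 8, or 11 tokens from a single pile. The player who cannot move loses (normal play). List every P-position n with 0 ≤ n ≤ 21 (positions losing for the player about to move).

n :  0  1  2  3  4  5  6  7  8  9 10 11 12 13 14 15 16 17 18 19 20 21
G :  0  0  0  1  1  1  2  2  2  3  3  3  4  4  0  0  0  1  1  1  2  2
P-positions are exactly the n with G(n) = 0.

0, 1, 2, 14, 15, 16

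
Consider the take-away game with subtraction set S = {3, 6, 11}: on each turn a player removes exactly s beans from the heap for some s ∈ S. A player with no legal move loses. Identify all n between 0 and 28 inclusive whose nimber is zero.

0, 1, 2, 9, 10, 14, 18, 19, 23, 27, 28

G(0) = 0
G(1) = mex{} = 0
G(2) = mex{} = 0
G(3) = mex{0} = 1
G(4) = mex{0} = 1
G(5) = mex{0} = 1
G(6) = mex{1,0} = 2
G(7) = mex{1,0} = 2
G(8) = mex{1,0} = 2
G(9) = mex{2,1} = 0
G(10) = mex{2,1} = 0
G(11) = mex{2,1,0} = 3
G(12) = mex{0,2,0} = 1
G(13) = mex{0,2,0} = 1
G(14) = mex{3,2,1} = 0
G(15) = mex{1,0,1} = 2
G(16) = mex{1,0,1} = 2
G(17) = mex{0,3,2} = 1
G(18) = mex{2,1,2} = 0
G(19) = mex{2,1,2} = 0
G(20) = mex{1,0,0} = 2
G(21) = mex{0,2,0} = 1
G(22) = mex{0,2,3} = 1
G(23) = mex{2,1,1} = 0
G(24) = mex{1,0,1} = 2
G(25) = mex{1,0,0} = 2
G(26) = mex{0,2,2} = 1
G(27) = mex{2,1,2} = 0
G(28) = mex{2,1,1} = 0
P-positions are exactly the n with G(n) = 0.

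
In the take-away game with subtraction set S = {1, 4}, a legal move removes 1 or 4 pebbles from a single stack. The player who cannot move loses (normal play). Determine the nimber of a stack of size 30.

n :  0  1  2  3  4  5  6  7  8  9 10 11 12 13 14 15 16 17 18 19 20 21 22 23 24 25 26 27 28 29 30
G :  0  1  0  1  2  0  1  0  1  2  0  1  0  1  2  0  1  0  1  2  0  1  0  1  2  0  1  0  1  2  0

0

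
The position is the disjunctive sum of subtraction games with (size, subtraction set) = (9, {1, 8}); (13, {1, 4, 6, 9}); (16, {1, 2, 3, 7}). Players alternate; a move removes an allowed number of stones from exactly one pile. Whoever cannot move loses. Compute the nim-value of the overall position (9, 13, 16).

Pile A, S = {1, 8}:
n : 0 1 2 3 4 5 6 7 8 9
G : 0 1 0 1 0 1 0 1 2 0
G_A(9) = 0.
Pile B, S = {1, 4, 6, 9}:
n :  0  1  2  3  4  5  6  7  8  9 10 11 12 13
G :  0  1  0  1  2  0  1  0  1  2  0  1  0  1
G_B(13) = 1.
Pile C, S = {1, 2, 3, 7}:
n :  0  1  2  3  4  5  6  7  8  9 10 11 12 13 14 15 16
G :  0  1  2  3  0  1  2  3  0  1  2  3  0  1  2  3  0
G_C(16) = 0.
Combined Grundy value = 0 ⊕ 1 ⊕ 0 = 1.

1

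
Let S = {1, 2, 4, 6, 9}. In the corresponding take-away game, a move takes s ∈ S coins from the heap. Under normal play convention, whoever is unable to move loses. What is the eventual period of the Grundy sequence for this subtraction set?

n :  0  1  2  3  4  5  6  7  8  9 10 11 12 13 14 15 16 17 18
G :  0  1  2  0  1  2  3  4  0  1  2  0  1  2  3  4  0  1  2
G(n+8) = G(n) holds for n = 0,…,8 (a full window of length max(S) = 9), so the sequence is purely periodic with period 8.

8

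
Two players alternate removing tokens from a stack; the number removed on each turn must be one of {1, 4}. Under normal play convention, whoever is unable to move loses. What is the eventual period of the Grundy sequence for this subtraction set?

5

n :  0  1  2  3  4  5  6  7  8  9 10 11 12 13 14
G :  0  1  0  1  2  0  1  0  1  2  0  1  0  1  2
G(n+5) = G(n) holds for n = 0,…,3 (a full window of length max(S) = 4), so the sequence is purely periodic with period 5.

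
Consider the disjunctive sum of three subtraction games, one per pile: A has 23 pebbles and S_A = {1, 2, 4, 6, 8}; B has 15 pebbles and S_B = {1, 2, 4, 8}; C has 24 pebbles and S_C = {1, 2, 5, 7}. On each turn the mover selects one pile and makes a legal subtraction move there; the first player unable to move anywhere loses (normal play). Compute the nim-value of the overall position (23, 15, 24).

Pile A, S = {1, 2, 4, 6, 8}:
G(0) = 0
G(1) = mex{0} = 1
G(2) = mex{1,0} = 2
G(3) = mex{2,1} = 0
G(4) = mex{0,2,0} = 1
G(5) = mex{1,0,1} = 2
G(6) = mex{2,1,2,0} = 3
G(7) = mex{3,2,0,1} = 4
G(8) = mex{4,3,1,2,0} = 5
G(9) = mex{5,4,2,0,1} = 3
G(10) = mex{3,5,3,1,2} = 0
G(11) = mex{0,3,4,2,0} = 1
G(12) = mex{1,0,5,3,1} = 2
G(13) = mex{2,1,3,4,2} = 0
G(14) = mex{0,2,0,5,3} = 1
G(15) = mex{1,0,1,3,4} = 2
G(16) = mex{2,1,2,0,5} = 3
G(17) = mex{3,2,0,1,3} = 4
G(18) = mex{4,3,1,2,0} = 5
G(19) = mex{5,4,2,0,1} = 3
G(20) = mex{3,5,3,1,2} = 0
G(21) = mex{0,3,4,2,0} = 1
G(22) = mex{1,0,5,3,1} = 2
G(23) = mex{2,1,3,4,2} = 0
G_A(23) = 0.
Pile B, S = {1, 2, 4, 8}:
G(0) = 0
G(1) = mex{0} = 1
G(2) = mex{1,0} = 2
G(3) = mex{2,1} = 0
G(4) = mex{0,2,0} = 1
G(5) = mex{1,0,1} = 2
G(6) = mex{2,1,2} = 0
G(7) = mex{0,2,0} = 1
G(8) = mex{1,0,1,0} = 2
G(9) = mex{2,1,2,1} = 0
G(10) = mex{0,2,0,2} = 1
G(11) = mex{1,0,1,0} = 2
G(12) = mex{2,1,2,1} = 0
G(13) = mex{0,2,0,2} = 1
G(14) = mex{1,0,1,0} = 2
G(15) = mex{2,1,2,1} = 0
G_B(15) = 0.
Pile C, S = {1, 2, 5, 7}:
n :  0  1  2  3  4  5  6  7  8  9 10 11 12 13 14 15 16 17 18 19 20 21 22 23 24
G :  0  1  2  0  1  2  0  1  2  0  1  2  0  1  2  0  1  2  0  1  2  0  1  2  0
G_C(24) = 0.
Combined Grundy value = 0 ⊕ 0 ⊕ 0 = 0.

0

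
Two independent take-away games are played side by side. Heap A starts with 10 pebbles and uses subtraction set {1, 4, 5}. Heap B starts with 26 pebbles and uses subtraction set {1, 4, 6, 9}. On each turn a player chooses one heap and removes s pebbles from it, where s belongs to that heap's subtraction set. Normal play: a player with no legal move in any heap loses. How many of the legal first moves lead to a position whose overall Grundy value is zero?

Heap A, S = {1, 4, 5}:
G(0) = 0
G(1) = mex{0} = 1
G(2) = mex{1} = 0
G(3) = mex{0} = 1
G(4) = mex{1,0} = 2
G(5) = mex{2,1,0} = 3
G(6) = mex{3,0,1} = 2
G(7) = mex{2,1,0} = 3
G(8) = mex{3,2,1} = 0
G(9) = mex{0,3,2} = 1
G(10) = mex{1,2,3} = 0
G_A(10) = 0.
Heap B, S = {1, 4, 6, 9}:
G(0) = 0
G(1) = mex{0} = 1
G(2) = mex{1} = 0
G(3) = mex{0} = 1
G(4) = mex{1,0} = 2
G(5) = mex{2,1} = 0
G(6) = mex{0,0,0} = 1
G(7) = mex{1,1,1} = 0
G(8) = mex{0,2,0} = 1
G(9) = mex{1,0,1,0} = 2
G(10) = mex{2,1,2,1} = 0
G(11) = mex{0,0,0,0} = 1
G(12) = mex{1,1,1,1} = 0
G(13) = mex{0,2,0,2} = 1
G(14) = mex{1,0,1,0} = 2
G(15) = mex{2,1,2,1} = 0
G(16) = mex{0,0,0,0} = 1
G(17) = mex{1,1,1,1} = 0
G(18) = mex{0,2,0,2} = 1
G(19) = mex{1,0,1,0} = 2
G(20) = mex{2,1,2,1} = 0
G(21) = mex{0,0,0,0} = 1
G(22) = mex{1,1,1,1} = 0
G(23) = mex{0,2,0,2} = 1
G(24) = mex{1,0,1,0} = 2
G(25) = mex{2,1,2,1} = 0
G(26) = mex{0,0,0,0} = 1
G_B(26) = 1.
Combined Grundy value = 0 ⊕ 1 = 1.
A winning move leaves total XOR = 0, i.e. changes one component's Grundy value g to g ⊕ X where X is the current total.
Heap A: need g' = 0⊕1 = 1. Options: 10−1→G=1, 10−4→G=2, 10−5→G=3. Hits: 1.
Heap B: need g' = 1⊕1 = 0. Options: 26−1→G=0, 26−4→G=0, 26−6→G=0, 26−9→G=0. Hits: 4.

5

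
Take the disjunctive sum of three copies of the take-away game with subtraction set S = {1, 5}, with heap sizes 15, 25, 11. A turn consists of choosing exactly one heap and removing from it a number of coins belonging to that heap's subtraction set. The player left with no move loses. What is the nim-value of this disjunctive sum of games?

1

All heaps use S = {1, 5}:
n :  0  1  2  3  4  5  6  7  8  9 10 11 12 13 14 15 16 17 18 19 20 21 22 23 24 25
G :  0  1  0  1  0  1  0  1  0  1  0  1  0  1  0  1  0  1  0  1  0  1  0  1  0  1
Heap A: G(15) = 1.
Heap B: G(25) = 1.
Heap C: G(11) = 1.
Combined Grundy value = 1 ⊕ 1 ⊕ 1 = 1.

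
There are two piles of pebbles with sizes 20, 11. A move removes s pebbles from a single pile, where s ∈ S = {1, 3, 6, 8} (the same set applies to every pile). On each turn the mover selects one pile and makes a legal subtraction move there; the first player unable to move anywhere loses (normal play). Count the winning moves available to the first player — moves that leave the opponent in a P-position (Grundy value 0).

All piles use S = {1, 3, 6, 8}:
n :  0  1  2  3  4  5  6  7  8  9 10 11 12 13 14 15 16 17 18 19 20
G :  0  1  0  1  0  1  2  3  2  0  1  0  1  0  1  2  3  2  0  1  0
Pile A: G(20) = 0.
Pile B: G(11) = 0.
Combined Grundy value = 0 ⊕ 0 = 0.
A winning move leaves total XOR = 0, i.e. changes one component's Grundy value g to g ⊕ X where X is the current total.
Pile A: target g' = 0⊕0 = 0, but every legal move changes the Grundy value (mex property), so 0 moves.
Pile B: target g' = 0⊕0 = 0, but every legal move changes the Grundy value (mex property), so 0 moves.

0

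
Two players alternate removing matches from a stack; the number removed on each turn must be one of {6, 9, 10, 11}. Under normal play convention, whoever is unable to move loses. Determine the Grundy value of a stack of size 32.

2

n :  0  1  2  3  4  5  6  7  8  9 10 11 12 13 14 15 16 17 18 19 20 21 22 23 24 25 26 27 28 29 30 31 32
G :  0  0  0  0  0  0  1  1  1  1  1  1  2  2  2  2  2  0  0  0  0  0  0  1  1  1  1  1  1  2  2  2  2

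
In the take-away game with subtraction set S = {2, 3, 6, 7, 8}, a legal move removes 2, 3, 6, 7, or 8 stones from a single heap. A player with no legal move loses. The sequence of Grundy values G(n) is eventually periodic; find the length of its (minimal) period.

n :  0  1  2  3  4  5  6  7  8  9 10 11 12 13 14 15 16 17 18 19 20 21 22 23 24 25 26 27 28 29
G :  0  0  1  1  2  0  3  1  2  2  0  3  1  2  0  0  1  1  2  0  3  1  2  2  0  3  1  2  0  0
G(n+14) = G(n) holds for n = 0,…,7 (a full window of length max(S) = 8), so the sequence is purely periodic with period 14.

14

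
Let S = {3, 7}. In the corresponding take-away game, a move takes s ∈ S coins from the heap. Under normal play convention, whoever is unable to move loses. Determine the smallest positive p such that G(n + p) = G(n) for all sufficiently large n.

G(0) = 0
G(1) = mex{} = 0
G(2) = mex{} = 0
G(3) = mex{0} = 1
G(4) = mex{0} = 1
G(5) = mex{0} = 1
G(6) = mex{1} = 0
G(7) = mex{1,0} = 2
G(8) = mex{1,0} = 2
G(9) = mex{0,0} = 1
G(10) = mex{2,1} = 0
G(11) = mex{2,1} = 0
G(12) = mex{1,1} = 0
G(13) = mex{0,0} = 1
G(14) = mex{0,2} = 1
G(15) = mex{0,2} = 1
G(16) = mex{1,1} = 0
G(17) = mex{1,0} = 2
G(18) = mex{1,0} = 2
G(19) = mex{0,0} = 1
G(20) = mex{2,1} = 0
G(21) = mex{2,1} = 0
G(n+10) = G(n) holds for n = 0,…,6 (a full window of length max(S) = 7), so the sequence is purely periodic with period 10.

10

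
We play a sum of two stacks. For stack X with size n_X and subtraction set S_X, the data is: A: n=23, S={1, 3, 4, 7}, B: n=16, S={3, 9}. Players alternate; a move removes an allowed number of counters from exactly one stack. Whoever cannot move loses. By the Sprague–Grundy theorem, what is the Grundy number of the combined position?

Stack A, S = {1, 3, 4, 7}:
G(0) = 0
G(1) = mex{0} = 1
G(2) = mex{1} = 0
G(3) = mex{0,0} = 1
G(4) = mex{1,1,0} = 2
G(5) = mex{2,0,1} = 3
G(6) = mex{3,1,0} = 2
G(7) = mex{2,2,1,0} = 3
G(8) = mex{3,3,2,1} = 0
G(9) = mex{0,2,3,0} = 1
G(10) = mex{1,3,2,1} = 0
G(11) = mex{0,0,3,2} = 1
G(12) = mex{1,1,0,3} = 2
G(13) = mex{2,0,1,2} = 3
G(14) = mex{3,1,0,3} = 2
G(15) = mex{2,2,1,0} = 3
G(16) = mex{3,3,2,1} = 0
G(17) = mex{0,2,3,0} = 1
G(18) = mex{1,3,2,1} = 0
G(19) = mex{0,0,3,2} = 1
G(20) = mex{1,1,0,3} = 2
G(21) = mex{2,0,1,2} = 3
G(22) = mex{3,1,0,3} = 2
G(23) = mex{2,2,1,0} = 3
G_A(23) = 3.
Stack B, S = {3, 9}:
G(0) = 0
G(1) = mex{} = 0
G(2) = mex{} = 0
G(3) = mex{0} = 1
G(4) = mex{0} = 1
G(5) = mex{0} = 1
G(6) = mex{1} = 0
G(7) = mex{1} = 0
G(8) = mex{1} = 0
G(9) = mex{0,0} = 1
G(10) = mex{0,0} = 1
G(11) = mex{0,0} = 1
G(12) = mex{1,1} = 0
G(13) = mex{1,1} = 0
G(14) = mex{1,1} = 0
G(15) = mex{0,0} = 1
G(16) = mex{0,0} = 1
G_B(16) = 1.
Combined Grundy value = 3 ⊕ 1 = 2.

2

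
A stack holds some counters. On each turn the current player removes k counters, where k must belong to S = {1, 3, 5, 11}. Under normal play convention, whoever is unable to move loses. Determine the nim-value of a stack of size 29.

1

G(0) = 0
G(1) = mex{0} = 1
G(2) = mex{1} = 0
G(3) = mex{0,0} = 1
G(4) = mex{1,1} = 0
G(5) = mex{0,0,0} = 1
G(6) = mex{1,1,1} = 0
G(7) = mex{0,0,0} = 1
G(8) = mex{1,1,1} = 0
G(9) = mex{0,0,0} = 1
G(10) = mex{1,1,1} = 0
G(11) = mex{0,0,0,0} = 1
G(12) = mex{1,1,1,1} = 0
G(13) = mex{0,0,0,0} = 1
G(14) = mex{1,1,1,1} = 0
G(15) = mex{0,0,0,0} = 1
G(16) = mex{1,1,1,1} = 0
G(17) = mex{0,0,0,0} = 1
G(18) = mex{1,1,1,1} = 0
G(19) = mex{0,0,0,0} = 1
G(20) = mex{1,1,1,1} = 0
G(21) = mex{0,0,0,0} = 1
G(22) = mex{1,1,1,1} = 0
G(23) = mex{0,0,0,0} = 1
G(24) = mex{1,1,1,1} = 0
G(25) = mex{0,0,0,0} = 1
G(26) = mex{1,1,1,1} = 0
G(27) = mex{0,0,0,0} = 1
G(28) = mex{1,1,1,1} = 0
G(29) = mex{0,0,0,0} = 1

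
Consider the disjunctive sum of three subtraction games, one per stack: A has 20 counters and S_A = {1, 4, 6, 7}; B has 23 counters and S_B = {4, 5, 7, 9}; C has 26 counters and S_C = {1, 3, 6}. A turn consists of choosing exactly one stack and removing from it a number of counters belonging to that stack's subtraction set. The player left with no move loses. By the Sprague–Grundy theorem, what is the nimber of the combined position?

2

Stack A, S = {1, 4, 6, 7}:
G(0) = 0
G(1) = mex{0} = 1
G(2) = mex{1} = 0
G(3) = mex{0} = 1
G(4) = mex{1,0} = 2
G(5) = mex{2,1} = 0
G(6) = mex{0,0,0} = 1
G(7) = mex{1,1,1,0} = 2
G(8) = mex{2,2,0,1} = 3
G(9) = mex{3,0,1,0} = 2
G(10) = mex{2,1,2,1} = 0
G(11) = mex{0,2,0,2} = 1
G(12) = mex{1,3,1,0} = 2
G(13) = mex{2,2,2,1} = 0
G(14) = mex{0,0,3,2} = 1
G(15) = mex{1,1,2,3} = 0
G(16) = mex{0,2,0,2} = 1
G(17) = mex{1,0,1,0} = 2
G(18) = mex{2,1,2,1} = 0
G(19) = mex{0,0,0,2} = 1
G(20) = mex{1,1,1,0} = 2
G_A(20) = 2.
Stack B, S = {4, 5, 7, 9}:
n :  0  1  2  3  4  5  6  7  8  9 10 11 12 13 14 15 16 17 18 19 20 21 22 23
G :  0  0  0  0  1  1  1  1  2  2  2  2  3  0  0  0  0  1  1  1  1  2  2  2
G_B(23) = 2.
Stack C, S = {1, 3, 6}:
n :  0  1  2  3  4  5  6  7  8  9 10 11 12 13 14 15 16 17 18 19 20 21 22 23 24 25 26
G :  0  1  0  1  0  1  2  3  2  0  1  0  1  0  1  2  3  2  0  1  0  1  0  1  2  3  2
G_C(26) = 2.
Combined Grundy value = 2 ⊕ 2 ⊕ 2 = 2.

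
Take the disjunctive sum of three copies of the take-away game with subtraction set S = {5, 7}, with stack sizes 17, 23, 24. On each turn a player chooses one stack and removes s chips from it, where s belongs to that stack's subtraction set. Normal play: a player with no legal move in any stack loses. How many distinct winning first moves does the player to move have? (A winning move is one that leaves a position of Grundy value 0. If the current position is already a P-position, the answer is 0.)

All stacks use S = {5, 7}:
G(0) = 0
G(1) = mex{} = 0
G(2) = mex{} = 0
G(3) = mex{} = 0
G(4) = mex{} = 0
G(5) = mex{0} = 1
G(6) = mex{0} = 1
G(7) = mex{0,0} = 1
G(8) = mex{0,0} = 1
G(9) = mex{0,0} = 1
G(10) = mex{1,0} = 2
G(11) = mex{1,0} = 2
G(12) = mex{1,1} = 0
G(13) = mex{1,1} = 0
G(14) = mex{1,1} = 0
G(15) = mex{2,1} = 0
G(16) = mex{2,1} = 0
G(17) = mex{0,2} = 1
G(18) = mex{0,2} = 1
G(19) = mex{0,0} = 1
G(20) = mex{0,0} = 1
G(21) = mex{0,0} = 1
G(22) = mex{1,0} = 2
G(23) = mex{1,0} = 2
G(24) = mex{1,1} = 0
Stack A: G(17) = 1.
Stack B: G(23) = 2.
Stack C: G(24) = 0.
Combined Grundy value = 1 ⊕ 2 ⊕ 0 = 3.
A winning move leaves total XOR = 0, i.e. changes one component's Grundy value g to g ⊕ X where X is the current total.
Stack A: need g' = 1⊕3 = 2. Options: 17−5→G=0, 17−7→G=2. Hits: 1.
Stack B: need g' = 2⊕3 = 1. Options: 23−5→G=1, 23−7→G=0. Hits: 1.
Stack C: need g' = 0⊕3 = 3. Options: 24−5→G=1, 24−7→G=1. Hits: 0.

2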